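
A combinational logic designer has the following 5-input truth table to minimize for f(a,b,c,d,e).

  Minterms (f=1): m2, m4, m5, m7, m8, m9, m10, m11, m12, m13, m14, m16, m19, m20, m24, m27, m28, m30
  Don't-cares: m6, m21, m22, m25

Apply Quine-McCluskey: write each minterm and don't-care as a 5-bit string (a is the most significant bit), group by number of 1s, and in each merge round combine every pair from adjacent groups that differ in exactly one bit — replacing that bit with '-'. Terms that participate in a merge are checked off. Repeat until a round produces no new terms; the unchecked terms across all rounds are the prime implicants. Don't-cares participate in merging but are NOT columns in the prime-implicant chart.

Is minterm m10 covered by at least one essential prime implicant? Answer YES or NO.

YES

[col 0] 00010*, 00100*, 00101*, 00110*, 00111*, 01000*, 01001*, 01010*, 01011*, 01100*, 01101*, 01110*, 10000*, 10011*, 10100*, 10101*, 10110*, 11000*, 11001*, 11011*, 11100*, 11110*
[col 1] -0100*, -0101*, -0110*, -1000*, -1001*, -1011*, -1100*, -1110*, 0-010*, 0-100*, 0-101*, 0-110*, 00-10*, 001-0*, 001-1*, 0010-*, 0011-*, 01-00*, 01-01*, 01-10*, 010-0*, 010-1*, 0100-*, 0101-*, 011-0*, 0110-*, 1-000*, 1-011, 1-100*, 1-110*, 10-00*, 101-0*, 1010-*, 11-00*, 110-1*, 1100-*, 111-0*
[col 2] --100*, --110*, -01-0*, -010-, -1-00, -10-1, -100-, -11-0*, 0--10, 0-1-0*, 0-10-, 001--, 01--0, 01-0-, 010--, 1--00, 1-1-0*
[col 3] --1-0
Prime implicants: --1-0, -010-, -1-00, -10-1, -100-, 0--10, 0-10-, 001--, 01--0, 01-0-, 010--, 1--00, 1-011
PI chart (minterm → PIs covering it):
  2 | 0--10  (sole → essential)
  4 | --1-0,-010-,0-10-,001--
  5 | -010-,0-10-,001--
  7 | 001--  (sole → essential)
  8 | -1-00,-100-,01--0,01-0-,010--
  9 | -10-1,-100-,01-0-,010--
  10 | 0--10,01--0,010--
  11 | -10-1,010--
  12 | --1-0,-1-00,0-10-,01--0,01-0-
  13 | 0-10-,01-0-
  14 | --1-0,0--10,01--0
  16 | 1--00  (sole → essential)
  19 | 1-011  (sole → essential)
  20 | --1-0,-010-,1--00
  24 | -1-00,-100-,1--00
  27 | -10-1,1-011
  28 | --1-0,-1-00,1--00
  30 | --1-0  (sole → essential)
Essential prime implicants: --1-0, 0--10, 001--, 1--00, 1-011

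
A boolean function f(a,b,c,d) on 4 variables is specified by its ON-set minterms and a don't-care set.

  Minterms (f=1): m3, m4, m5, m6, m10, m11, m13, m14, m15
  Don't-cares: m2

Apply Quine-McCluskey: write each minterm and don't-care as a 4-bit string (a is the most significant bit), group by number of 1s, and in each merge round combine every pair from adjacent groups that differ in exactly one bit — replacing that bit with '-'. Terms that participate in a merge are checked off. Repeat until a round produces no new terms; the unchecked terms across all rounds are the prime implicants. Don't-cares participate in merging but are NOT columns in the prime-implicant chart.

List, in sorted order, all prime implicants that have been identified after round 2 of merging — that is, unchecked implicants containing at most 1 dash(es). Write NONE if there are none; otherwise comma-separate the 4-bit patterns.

size-2^0 implicants → 0010(✓)  0011(✓)  0100(✓)  0101(✓)  0110(✓)  1010(✓)  1011(✓)  1101(✓)  1110(✓)  1111(✓)
size-2^1 implicants → -010(✓)  -011(✓)  -101  -110(✓)  0-10(✓)  001-(✓)  01-0  010-  1-10(✓)  1-11(✓)  101-(✓)  11-1  111-(✓)
size-2^2 implicants → --10  -01-  1-1-
Unchecked terms (primes): --10, -01-, -101, 01-0, 010-, 1-1-, 11-1

-101, 01-0, 010-, 11-1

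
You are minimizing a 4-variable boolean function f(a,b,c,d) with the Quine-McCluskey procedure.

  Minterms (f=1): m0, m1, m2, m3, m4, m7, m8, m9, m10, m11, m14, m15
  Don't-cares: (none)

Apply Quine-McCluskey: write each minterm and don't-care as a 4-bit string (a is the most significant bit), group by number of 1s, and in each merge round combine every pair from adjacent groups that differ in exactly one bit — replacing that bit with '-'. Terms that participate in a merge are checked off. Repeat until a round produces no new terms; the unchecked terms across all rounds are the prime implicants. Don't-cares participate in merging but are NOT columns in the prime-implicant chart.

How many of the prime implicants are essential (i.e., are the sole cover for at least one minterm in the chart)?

[col 0] 0000*, 0001*, 0010*, 0011*, 0100*, 0111*, 1000*, 1001*, 1010*, 1011*, 1110*, 1111*
[col 1] -000*, -001*, -010*, -011*, -111*, 0-00, 0-11*, 00-0*, 00-1*, 000-*, 001-*, 1-10*, 1-11*, 10-0*, 10-1*, 100-*, 101-*, 111-*
[col 2] --11, -0-0*, -0-1*, -00-*, -01-*, 00--*, 1-1-, 10--*
[col 3] -0--
Prime implicants: --11, -0--, 0-00, 1-1-
PI chart (minterm → PIs covering it):
  0 | -0--,0-00
  1 | -0--  (sole → essential)
  2 | -0--  (sole → essential)
  3 | --11,-0--
  4 | 0-00  (sole → essential)
  7 | --11  (sole → essential)
  8 | -0--  (sole → essential)
  9 | -0--  (sole → essential)
  10 | -0--,1-1-
  11 | --11,-0--,1-1-
  14 | 1-1-  (sole → essential)
  15 | --11,1-1-
Essential prime implicants: --11, -0--, 0-00, 1-1-

4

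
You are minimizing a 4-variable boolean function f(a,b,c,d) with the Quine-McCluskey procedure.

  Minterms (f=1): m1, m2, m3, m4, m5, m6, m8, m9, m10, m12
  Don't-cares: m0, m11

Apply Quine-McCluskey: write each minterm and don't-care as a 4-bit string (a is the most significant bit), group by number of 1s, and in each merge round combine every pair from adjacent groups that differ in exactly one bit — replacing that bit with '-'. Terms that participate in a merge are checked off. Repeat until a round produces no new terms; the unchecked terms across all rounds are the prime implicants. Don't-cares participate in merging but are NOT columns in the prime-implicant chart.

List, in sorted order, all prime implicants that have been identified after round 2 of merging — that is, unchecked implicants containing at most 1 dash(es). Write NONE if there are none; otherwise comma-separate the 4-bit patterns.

NONE

[col 0] 0000*, 0001*, 0010*, 0011*, 0100*, 0101*, 0110*, 1000*, 1001*, 1010*, 1011*, 1100*
[col 1] -000*, -001*, -010*, -011*, -100*, 0-00*, 0-01*, 0-10*, 00-0*, 00-1*, 000-*, 001-*, 01-0*, 010-*, 1-00*, 10-0*, 10-1*, 100-*, 101-*
[col 2] --00, -0-0*, -0-1*, -00-*, -01-*, 0--0, 0-0-, 00--*, 10--*
[col 3] -0--
Prime implicants: --00, -0--, 0--0, 0-0-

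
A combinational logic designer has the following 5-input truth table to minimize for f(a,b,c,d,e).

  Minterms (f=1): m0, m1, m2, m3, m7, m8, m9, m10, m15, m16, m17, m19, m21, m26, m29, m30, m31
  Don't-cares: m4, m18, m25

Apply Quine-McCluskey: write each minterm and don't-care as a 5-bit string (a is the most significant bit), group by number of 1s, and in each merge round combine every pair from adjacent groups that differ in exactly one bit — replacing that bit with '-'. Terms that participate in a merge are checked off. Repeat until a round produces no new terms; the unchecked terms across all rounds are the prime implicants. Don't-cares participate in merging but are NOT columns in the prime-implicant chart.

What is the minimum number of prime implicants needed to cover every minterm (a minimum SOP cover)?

size-2^0 implicants → 00000(✓)  00001(✓)  00010(✓)  00011(✓)  00100(✓)  00111(✓)  01000(✓)  01001(✓)  01010(✓)  01111(✓)  10000(✓)  10001(✓)  10010(✓)  10011(✓)  10101(✓)  11001(✓)  11010(✓)  11101(✓)  11110(✓)  11111(✓)
size-2^1 implicants → -0000(✓)  -0001(✓)  -0010(✓)  -0011(✓)  -1001(✓)  -1010(✓)  -1111  0-000(✓)  0-001(✓)  0-010(✓)  0-111  00-00  00-11  000-0(✓)  000-1(✓)  0000-(✓)  0001-(✓)  010-0(✓)  0100-(✓)  1-001(✓)  1-010(✓)  1-101(✓)  10-01(✓)  100-0(✓)  100-1(✓)  1000-(✓)  1001-(✓)  11-01(✓)  11-10  111-1  1111-
size-2^2 implicants → --001  --010  -00-0(✓)  -00-1(✓)  -000-(✓)  -001-(✓)  0-0-0  0-00-  000--(✓)  1--01  100--(✓)
size-2^3 implicants → -00--
Unchecked terms (primes): --001, --010, -00--, -1111, 0-0-0, 0-00-, 0-111, 00-00, 00-11, 1--01, 11-10, 111-1, 1111-
Minterm coverage:
  m0 ⊆ -00--,0-0-0,0-00-,00-00
  m1 ⊆ --001,-00--,0-00-
  m2 ⊆ --010,-00--,0-0-0
  m3 ⊆ -00--,00-11
  m7 ⊆ 0-111,00-11
  m8 ⊆ 0-0-0,0-00-
  m9 ⊆ --001,0-00-
  m10 ⊆ --010,0-0-0
  m15 ⊆ -1111,0-111
  m16 ⊆ -00-- [E]
  m17 ⊆ --001,-00--,1--01
  m19 ⊆ -00-- [E]
  m21 ⊆ 1--01 [E]
  m26 ⊆ --010,11-10
  m29 ⊆ 1--01,111-1
  m30 ⊆ 11-10,1111-
  m31 ⊆ -1111,111-1,1111-
E = {-00--, 1--01}
Petrick residual → --010, 0-00-, 0-111, 1111-
Cover = c'de' + b'c' + a'c'd' + a'cde + ad'e + abcd  |cover|=6

6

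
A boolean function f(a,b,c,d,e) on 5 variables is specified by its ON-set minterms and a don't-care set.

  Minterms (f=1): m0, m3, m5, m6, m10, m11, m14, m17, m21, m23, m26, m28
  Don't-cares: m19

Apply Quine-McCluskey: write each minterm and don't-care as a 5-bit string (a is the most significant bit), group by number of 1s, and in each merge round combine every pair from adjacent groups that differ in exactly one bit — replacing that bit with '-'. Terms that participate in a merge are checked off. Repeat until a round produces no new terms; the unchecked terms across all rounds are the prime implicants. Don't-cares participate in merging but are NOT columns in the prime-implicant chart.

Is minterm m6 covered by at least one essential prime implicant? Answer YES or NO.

[col 0] 00000, 00011*, 00101*, 00110*, 01010*, 01011*, 01110*, 10001*, 10011*, 10101*, 10111*, 11010*, 11100
[col 1] -0011, -0101, -1010, 0-011, 0-110, 01-10, 0101-, 10-01*, 10-11*, 100-1*, 101-1*
[col 2] 10--1
Prime implicants: -0011, -0101, -1010, 0-011, 0-110, 00000, 01-10, 0101-, 10--1, 11100
PI chart (minterm → PIs covering it):
  0 | 00000  (sole → essential)
  3 | -0011,0-011
  5 | -0101  (sole → essential)
  6 | 0-110  (sole → essential)
  10 | -1010,01-10,0101-
  11 | 0-011,0101-
  14 | 0-110,01-10
  17 | 10--1  (sole → essential)
  21 | -0101,10--1
  23 | 10--1  (sole → essential)
  26 | -1010  (sole → essential)
  28 | 11100  (sole → essential)
Essential prime implicants: -0101, -1010, 0-110, 00000, 10--1, 11100

YES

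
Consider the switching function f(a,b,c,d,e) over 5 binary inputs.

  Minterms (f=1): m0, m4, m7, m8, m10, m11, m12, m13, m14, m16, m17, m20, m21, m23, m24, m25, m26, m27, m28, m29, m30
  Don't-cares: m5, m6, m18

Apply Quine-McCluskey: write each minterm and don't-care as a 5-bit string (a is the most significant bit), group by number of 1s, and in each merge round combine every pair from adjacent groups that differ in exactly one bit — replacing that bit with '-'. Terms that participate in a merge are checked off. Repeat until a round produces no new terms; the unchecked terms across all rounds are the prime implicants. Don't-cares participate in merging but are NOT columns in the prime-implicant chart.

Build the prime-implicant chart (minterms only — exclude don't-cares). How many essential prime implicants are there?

6

size-2^0 implicants → 00000(✓)  00100(✓)  00101(✓)  00110(✓)  00111(✓)  01000(✓)  01010(✓)  01011(✓)  01100(✓)  01101(✓)  01110(✓)  10000(✓)  10001(✓)  10010(✓)  10100(✓)  10101(✓)  10111(✓)  11000(✓)  11001(✓)  11010(✓)  11011(✓)  11100(✓)  11101(✓)  11110(✓)
size-2^1 implicants → -0000(✓)  -0100(✓)  -0101(✓)  -0111(✓)  -1000(✓)  -1010(✓)  -1011(✓)  -1100(✓)  -1101(✓)  -1110(✓)  0-000(✓)  0-100(✓)  0-101(✓)  0-110(✓)  00-00(✓)  001-0(✓)  001-1(✓)  0010-(✓)  0011-(✓)  01-00(✓)  01-10(✓)  010-0(✓)  0101-(✓)  011-0(✓)  0110-(✓)  1-000(✓)  1-001(✓)  1-010(✓)  1-100(✓)  1-101(✓)  10-00(✓)  10-01(✓)  100-0(✓)  1000-(✓)  101-1(✓)  1010-(✓)  11-00(✓)  11-01(✓)  11-10(✓)  110-0(✓)  110-1(✓)  1100-(✓)  1101-(✓)  111-0(✓)  1110-(✓)
size-2^2 implicants → --000(✓)  --100(✓)  --101(✓)  -0-00(✓)  -01-1  -010-(✓)  -1-00(✓)  -1-10(✓)  -10-0(✓)  -101-  -11-0(✓)  -110-(✓)  0--00(✓)  0-1-0  0-10-(✓)  001--  01--0(✓)  1--00(✓)  1--01(✓)  1-0-0  1-00-(✓)  1-10-(✓)  10-0-(✓)  11--0(✓)  11-0-(✓)  110--
size-2^3 implicants → ---00  --10-  -1--0  1--0-
Unchecked terms (primes): ---00, --10-, -01-1, -1--0, -101-, 0-1-0, 001--, 1--0-, 1-0-0, 110--
Minterm coverage:
  m0 ⊆ ---00 [E]
  m4 ⊆ ---00,--10-,0-1-0,001--
  m7 ⊆ -01-1,001--
  m8 ⊆ ---00,-1--0
  m10 ⊆ -1--0,-101-
  m11 ⊆ -101- [E]
  m12 ⊆ ---00,--10-,-1--0,0-1-0
  m13 ⊆ --10- [E]
  m14 ⊆ -1--0,0-1-0
  m16 ⊆ ---00,1--0-,1-0-0
  m17 ⊆ 1--0- [E]
  m20 ⊆ ---00,--10-,1--0-
  m21 ⊆ --10-,-01-1,1--0-
  m23 ⊆ -01-1 [E]
  m24 ⊆ ---00,-1--0,1--0-,1-0-0,110--
  m25 ⊆ 1--0-,110--
  m26 ⊆ -1--0,-101-,1-0-0,110--
  m27 ⊆ -101-,110--
  m28 ⊆ ---00,--10-,-1--0,1--0-
  m29 ⊆ --10-,1--0-
  m30 ⊆ -1--0 [E]
E = {---00, --10-, -01-1, -1--0, -101-, 1--0-}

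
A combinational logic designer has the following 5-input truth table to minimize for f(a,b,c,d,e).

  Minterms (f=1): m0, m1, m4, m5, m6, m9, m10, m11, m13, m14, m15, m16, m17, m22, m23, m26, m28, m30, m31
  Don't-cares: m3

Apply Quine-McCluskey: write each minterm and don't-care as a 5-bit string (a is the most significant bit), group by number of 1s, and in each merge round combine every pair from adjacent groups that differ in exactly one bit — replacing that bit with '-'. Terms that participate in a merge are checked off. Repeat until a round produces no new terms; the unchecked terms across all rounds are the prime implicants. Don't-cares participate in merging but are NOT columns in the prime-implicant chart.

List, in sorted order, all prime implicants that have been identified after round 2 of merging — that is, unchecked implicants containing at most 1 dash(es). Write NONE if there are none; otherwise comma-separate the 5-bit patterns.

[col 0] 00000*, 00001*, 00011*, 00100*, 00101*, 00110*, 01001*, 01010*, 01011*, 01101*, 01110*, 01111*, 10000*, 10001*, 10110*, 10111*, 11010*, 11100*, 11110*, 11111*
[col 1] -0000*, -0001*, -0110*, -1010*, -1110*, -1111*, 0-001*, 0-011*, 0-101*, 0-110*, 00-00*, 00-01*, 000-1*, 0000-*, 001-0, 0010-*, 01-01*, 01-10*, 01-11*, 010-1*, 0101-*, 011-1*, 0111-*, 1-110*, 1-111*, 1000-*, 1011-*, 11-10*, 111-0, 1111-*
[col 2] --110, -000-, -1-10, -111-, 0--01, 0-0-1, 00-0-, 01--1, 01-1-, 1-11-
Prime implicants: --110, -000-, -1-10, -111-, 0--01, 0-0-1, 00-0-, 001-0, 01--1, 01-1-, 1-11-, 111-0

001-0, 111-0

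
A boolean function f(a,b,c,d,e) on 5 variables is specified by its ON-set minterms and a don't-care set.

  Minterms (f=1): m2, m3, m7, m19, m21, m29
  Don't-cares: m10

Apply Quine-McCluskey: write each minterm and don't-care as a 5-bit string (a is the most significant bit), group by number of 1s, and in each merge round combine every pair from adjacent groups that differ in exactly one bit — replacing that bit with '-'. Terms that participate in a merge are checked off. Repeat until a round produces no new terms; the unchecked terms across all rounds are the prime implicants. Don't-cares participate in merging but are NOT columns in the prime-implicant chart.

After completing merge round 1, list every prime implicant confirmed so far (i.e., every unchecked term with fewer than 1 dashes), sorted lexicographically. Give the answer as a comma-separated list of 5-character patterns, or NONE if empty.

Round 0: 00010✓ 00011✓ 00111✓ 01010✓ 10011✓ 10101✓ 11101✓
Round 1: -0011 0-010 00-11 0001- 1-101
PIs = {-0011, 0-010, 00-11, 0001-, 1-101}

NONE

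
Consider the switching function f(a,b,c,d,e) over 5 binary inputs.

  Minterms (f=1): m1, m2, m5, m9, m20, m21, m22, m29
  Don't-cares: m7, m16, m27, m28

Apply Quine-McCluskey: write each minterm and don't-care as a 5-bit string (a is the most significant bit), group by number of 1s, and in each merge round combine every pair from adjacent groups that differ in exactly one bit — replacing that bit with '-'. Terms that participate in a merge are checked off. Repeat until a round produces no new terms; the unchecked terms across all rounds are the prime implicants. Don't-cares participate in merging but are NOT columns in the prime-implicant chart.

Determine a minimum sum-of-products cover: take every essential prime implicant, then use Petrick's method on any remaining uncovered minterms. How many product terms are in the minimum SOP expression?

5

size-2^0 implicants → 00001(✓)  00010  00101(✓)  00111(✓)  01001(✓)  10000(✓)  10100(✓)  10101(✓)  10110(✓)  11011  11100(✓)  11101(✓)
size-2^1 implicants → -0101  0-001  00-01  001-1  1-100(✓)  1-101(✓)  10-00  101-0  1010-(✓)  1110-(✓)
size-2^2 implicants → 1-10-
Unchecked terms (primes): -0101, 0-001, 00-01, 00010, 001-1, 1-10-, 10-00, 101-0, 11011
Minterm coverage:
  m1 ⊆ 0-001,00-01
  m2 ⊆ 00010 [E]
  m5 ⊆ -0101,00-01,001-1
  m9 ⊆ 0-001 [E]
  m20 ⊆ 1-10-,10-00,101-0
  m21 ⊆ -0101,1-10-
  m22 ⊆ 101-0 [E]
  m29 ⊆ 1-10- [E]
E = {0-001, 00010, 1-10-, 101-0}
Petrick residual → -0101
Cover = b'cd'e + a'c'd'e + a'b'c'de' + acd' + ab'ce'  |cover|=5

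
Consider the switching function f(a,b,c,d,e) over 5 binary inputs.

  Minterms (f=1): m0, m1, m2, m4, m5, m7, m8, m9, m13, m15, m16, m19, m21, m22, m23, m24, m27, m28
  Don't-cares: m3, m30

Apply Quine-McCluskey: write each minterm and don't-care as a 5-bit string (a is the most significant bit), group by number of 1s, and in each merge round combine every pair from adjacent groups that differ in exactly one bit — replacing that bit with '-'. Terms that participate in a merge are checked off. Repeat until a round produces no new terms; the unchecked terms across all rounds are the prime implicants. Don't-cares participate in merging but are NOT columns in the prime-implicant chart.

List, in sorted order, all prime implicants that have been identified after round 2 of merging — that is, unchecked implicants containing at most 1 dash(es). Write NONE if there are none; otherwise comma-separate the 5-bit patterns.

Round 0: 00000✓ 00001✓ 00010✓ 00011✓ 00100✓ 00101✓ 00111✓ 01000✓ 01001✓ 01101✓ 01111✓ 10000✓ 10011✓ 10101✓ 10110✓ 10111✓ 11000✓ 11011✓ 11100✓ 11110✓
Round 1: -0000✓ -0011✓ -0101✓ -0111✓ -1000✓ 0-000✓ 0-001✓ 0-101✓ 0-111✓ 00-00✓ 00-01✓ 00-11✓ 000-0✓ 000-1✓ 0000-✓ 0001-✓ 001-1✓ 0010-✓ 01-01✓ 0100-✓ 011-1✓ 1-000✓ 1-011 1-110 10-11✓ 101-1✓ 1011- 11-00 111-0
Round 2: --000 -0-11 -01-1 0--01 0-00- 0-1-1 00--1 00-0- 000--
PIs = {--000, -0-11, -01-1, 0--01, 0-00-, 0-1-1, 00--1, 00-0-, 000--, 1-011, 1-110, 1011-, 11-00, 111-0}

1-011, 1-110, 1011-, 11-00, 111-0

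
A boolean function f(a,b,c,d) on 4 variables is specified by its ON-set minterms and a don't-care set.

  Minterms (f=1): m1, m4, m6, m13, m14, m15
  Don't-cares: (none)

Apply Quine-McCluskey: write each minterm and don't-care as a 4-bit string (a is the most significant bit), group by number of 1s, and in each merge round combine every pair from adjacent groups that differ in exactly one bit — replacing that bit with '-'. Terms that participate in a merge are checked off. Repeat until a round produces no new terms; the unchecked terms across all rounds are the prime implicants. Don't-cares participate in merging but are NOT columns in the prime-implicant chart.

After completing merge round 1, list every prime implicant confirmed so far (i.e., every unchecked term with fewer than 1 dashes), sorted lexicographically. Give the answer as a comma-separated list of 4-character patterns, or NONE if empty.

[col 0] 0001, 0100*, 0110*, 1101*, 1110*, 1111*
[col 1] -110, 01-0, 11-1, 111-
Prime implicants: -110, 0001, 01-0, 11-1, 111-

0001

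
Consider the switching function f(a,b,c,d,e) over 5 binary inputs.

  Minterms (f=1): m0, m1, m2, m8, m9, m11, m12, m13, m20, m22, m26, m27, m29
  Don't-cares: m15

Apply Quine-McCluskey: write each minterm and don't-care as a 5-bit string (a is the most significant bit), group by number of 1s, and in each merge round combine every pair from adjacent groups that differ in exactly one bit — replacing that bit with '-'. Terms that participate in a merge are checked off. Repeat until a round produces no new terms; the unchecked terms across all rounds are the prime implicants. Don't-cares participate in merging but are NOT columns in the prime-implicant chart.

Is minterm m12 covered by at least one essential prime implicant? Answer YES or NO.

YES

[col 0] 00000*, 00001*, 00010*, 01000*, 01001*, 01011*, 01100*, 01101*, 01111*, 10100*, 10110*, 11010*, 11011*, 11101*
[col 1] -1011, -1101, 0-000*, 0-001*, 000-0, 0000-*, 01-00*, 01-01*, 01-11*, 010-1*, 0100-*, 011-1*, 0110-*, 101-0, 1101-
[col 2] 0-00-, 01--1, 01-0-
Prime implicants: -1011, -1101, 0-00-, 000-0, 01--1, 01-0-, 101-0, 1101-
PI chart (minterm → PIs covering it):
  0 | 0-00-,000-0
  1 | 0-00-  (sole → essential)
  2 | 000-0  (sole → essential)
  8 | 0-00-,01-0-
  9 | 0-00-,01--1,01-0-
  11 | -1011,01--1
  12 | 01-0-  (sole → essential)
  13 | -1101,01--1,01-0-
  20 | 101-0  (sole → essential)
  22 | 101-0  (sole → essential)
  26 | 1101-  (sole → essential)
  27 | -1011,1101-
  29 | -1101  (sole → essential)
Essential prime implicants: -1101, 0-00-, 000-0, 01-0-, 101-0, 1101-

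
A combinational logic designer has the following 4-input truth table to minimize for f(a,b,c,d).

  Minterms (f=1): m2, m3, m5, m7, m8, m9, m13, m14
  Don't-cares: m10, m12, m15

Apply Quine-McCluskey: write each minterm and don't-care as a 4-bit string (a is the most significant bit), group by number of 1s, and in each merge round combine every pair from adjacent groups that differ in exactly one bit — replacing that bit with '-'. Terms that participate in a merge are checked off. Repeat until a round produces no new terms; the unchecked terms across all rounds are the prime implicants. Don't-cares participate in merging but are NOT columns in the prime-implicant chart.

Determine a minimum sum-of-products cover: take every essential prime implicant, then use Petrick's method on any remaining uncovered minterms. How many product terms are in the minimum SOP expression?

[col 0] 0010*, 0011*, 0101*, 0111*, 1000*, 1001*, 1010*, 1100*, 1101*, 1110*, 1111*
[col 1] -010, -101*, -111*, 0-11, 001-, 01-1*, 1-00*, 1-01*, 1-10*, 10-0*, 100-*, 11-0*, 11-1*, 110-*, 111-*
[col 2] -1-1, 1--0, 1-0-, 11--
Prime implicants: -010, -1-1, 0-11, 001-, 1--0, 1-0-, 11--
PI chart (minterm → PIs covering it):
  2 | -010,001-
  3 | 0-11,001-
  5 | -1-1  (sole → essential)
  7 | -1-1,0-11
  8 | 1--0,1-0-
  9 | 1-0-  (sole → essential)
  13 | -1-1,1-0-,11--
  14 | 1--0,11--
Essential prime implicants: -1-1, 1-0-
Petrick residual → 001-, 1--0
Minimum SOP uses 4 PIs: bd + a'b'c + ad' + ac'

4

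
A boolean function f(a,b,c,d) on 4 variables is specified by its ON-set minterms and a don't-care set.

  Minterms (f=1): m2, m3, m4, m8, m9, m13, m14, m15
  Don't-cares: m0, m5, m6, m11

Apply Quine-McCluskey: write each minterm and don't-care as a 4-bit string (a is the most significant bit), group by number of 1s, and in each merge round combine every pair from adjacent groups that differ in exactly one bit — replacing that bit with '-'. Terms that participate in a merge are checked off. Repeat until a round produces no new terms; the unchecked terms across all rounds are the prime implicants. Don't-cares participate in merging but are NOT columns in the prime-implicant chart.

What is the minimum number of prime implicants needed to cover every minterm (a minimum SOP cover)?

Round 0: 0000✓ 0010✓ 0011✓ 0100✓ 0101✓ 0110✓ 1000✓ 1001✓ 1011✓ 1101✓ 1110✓ 1111✓
Round 1: -000 -011 -101 -110 0-00✓ 0-10✓ 00-0✓ 001- 01-0✓ 010- 1-01✓ 1-11✓ 10-1✓ 100- 11-1✓ 111-
Round 2: 0--0 1--1
PIs = {-000, -011, -101, -110, 0--0, 001-, 010-, 1--1, 100-, 111-}
Coverage chart:
  m2: 0--0,001-
  m3: -011,001-
  m4: 0--0,010-
  m8: -000,100-
  m9: 1--1,100-
  m13: -101,1--1
  m14: -110,111-
  m15: 1--1,111-
(no essential prime implicants)
Petrick residual → -000, -011, -110, 0--0, 1--1
Min cover (5 terms): b'c'd' + b'cd + bcd' + a'd' + ad

5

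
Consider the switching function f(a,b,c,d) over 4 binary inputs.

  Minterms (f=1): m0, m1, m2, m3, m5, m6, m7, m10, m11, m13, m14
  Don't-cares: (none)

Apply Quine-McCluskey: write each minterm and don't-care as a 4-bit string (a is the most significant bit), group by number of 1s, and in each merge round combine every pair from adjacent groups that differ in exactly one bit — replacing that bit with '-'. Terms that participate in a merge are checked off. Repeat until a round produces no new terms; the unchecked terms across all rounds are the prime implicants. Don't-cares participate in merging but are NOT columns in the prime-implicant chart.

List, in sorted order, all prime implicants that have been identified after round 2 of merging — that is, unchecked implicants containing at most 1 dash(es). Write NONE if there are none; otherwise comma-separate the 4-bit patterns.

[col 0] 0000*, 0001*, 0010*, 0011*, 0101*, 0110*, 0111*, 1010*, 1011*, 1101*, 1110*
[col 1] -010*, -011*, -101, -110*, 0-01*, 0-10*, 0-11*, 00-0*, 00-1*, 000-*, 001-*, 01-1*, 011-*, 1-10*, 101-*
[col 2] --10, -01-, 0--1, 0-1-, 00--
Prime implicants: --10, -01-, -101, 0--1, 0-1-, 00--

-101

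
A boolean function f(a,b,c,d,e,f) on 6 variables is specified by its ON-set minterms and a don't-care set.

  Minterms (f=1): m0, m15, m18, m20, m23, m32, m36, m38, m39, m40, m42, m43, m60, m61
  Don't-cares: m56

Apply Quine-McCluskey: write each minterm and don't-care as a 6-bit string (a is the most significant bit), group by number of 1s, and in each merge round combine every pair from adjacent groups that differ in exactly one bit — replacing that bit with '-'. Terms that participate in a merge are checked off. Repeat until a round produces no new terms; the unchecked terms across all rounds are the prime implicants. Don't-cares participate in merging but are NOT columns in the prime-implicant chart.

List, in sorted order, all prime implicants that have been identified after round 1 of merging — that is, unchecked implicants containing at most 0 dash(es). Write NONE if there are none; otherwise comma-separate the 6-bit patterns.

[col 0] 000000*, 001111, 010010, 010100, 010111, 100000*, 100100*, 100110*, 100111*, 101000*, 101010*, 101011*, 111000*, 111100*, 111101*
[col 1] -00000, 1-1000, 10-000, 100-00, 1001-0, 10011-, 1010-0, 10101-, 111-00, 11110-
Prime implicants: -00000, 001111, 010010, 010100, 010111, 1-1000, 10-000, 100-00, 1001-0, 10011-, 1010-0, 10101-, 111-00, 11110-

001111, 010010, 010100, 010111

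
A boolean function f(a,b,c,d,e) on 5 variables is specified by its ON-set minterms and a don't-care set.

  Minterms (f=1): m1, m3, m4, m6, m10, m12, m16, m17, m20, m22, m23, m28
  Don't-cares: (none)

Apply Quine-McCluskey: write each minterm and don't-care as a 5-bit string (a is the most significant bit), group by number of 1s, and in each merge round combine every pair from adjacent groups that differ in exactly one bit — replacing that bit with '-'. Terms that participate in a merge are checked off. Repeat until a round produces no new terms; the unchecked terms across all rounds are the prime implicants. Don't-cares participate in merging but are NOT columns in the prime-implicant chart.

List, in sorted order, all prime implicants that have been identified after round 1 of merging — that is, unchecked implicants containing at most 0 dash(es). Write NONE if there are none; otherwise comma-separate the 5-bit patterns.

[col 0] 00001*, 00011*, 00100*, 00110*, 01010, 01100*, 10000*, 10001*, 10100*, 10110*, 10111*, 11100*
[col 1] -0001, -0100*, -0110*, -1100*, 0-100*, 000-1, 001-0*, 1-100*, 10-00, 1000-, 101-0*, 1011-
[col 2] --100, -01-0
Prime implicants: --100, -0001, -01-0, 000-1, 01010, 10-00, 1000-, 1011-

01010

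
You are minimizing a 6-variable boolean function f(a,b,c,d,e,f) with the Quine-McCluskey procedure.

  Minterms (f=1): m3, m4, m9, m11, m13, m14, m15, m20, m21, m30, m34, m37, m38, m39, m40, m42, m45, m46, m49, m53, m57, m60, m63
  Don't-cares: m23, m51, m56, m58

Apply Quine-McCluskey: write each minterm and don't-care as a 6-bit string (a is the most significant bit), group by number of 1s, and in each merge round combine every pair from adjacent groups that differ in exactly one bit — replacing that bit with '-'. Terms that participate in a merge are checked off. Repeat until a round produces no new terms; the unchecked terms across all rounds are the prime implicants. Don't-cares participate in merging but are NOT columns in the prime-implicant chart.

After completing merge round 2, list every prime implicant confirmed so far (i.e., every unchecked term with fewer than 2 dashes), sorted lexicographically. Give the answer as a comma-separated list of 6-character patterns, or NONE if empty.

size-2^0 implicants → 000011(✓)  000100(✓)  001001(✓)  001011(✓)  001101(✓)  001110(✓)  001111(✓)  010100(✓)  010101(✓)  010111(✓)  011110(✓)  100010(✓)  100101(✓)  100110(✓)  100111(✓)  101000(✓)  101010(✓)  101101(✓)  101110(✓)  110001(✓)  110011(✓)  110101(✓)  111000(✓)  111001(✓)  111010(✓)  111100(✓)  111111
size-2^1 implicants → -01101  -01110  -10101  0-0100  0-1110  00-011  001-01(✓)  001-11(✓)  0010-1(✓)  0011-1(✓)  00111-  0101-1  01010-  1-0101  1-1000(✓)  1-1010(✓)  10-010(✓)  10-101  10-110(✓)  100-10(✓)  1001-1  10011-  101-10(✓)  1010-0(✓)  11-001  110-01  1100-1  111-00  1110-0(✓)  11100-
size-2^2 implicants → 001--1  1-10-0  10--10
Unchecked terms (primes): -01101, -01110, -10101, 0-0100, 0-1110, 00-011, 001--1, 00111-, 0101-1, 01010-, 1-0101, 1-10-0, 10--10, 10-101, 1001-1, 10011-, 11-001, 110-01, 1100-1, 111-00, 11100-, 111111

-01101, -01110, -10101, 0-0100, 0-1110, 00-011, 00111-, 0101-1, 01010-, 1-0101, 10-101, 1001-1, 10011-, 11-001, 110-01, 1100-1, 111-00, 11100-, 111111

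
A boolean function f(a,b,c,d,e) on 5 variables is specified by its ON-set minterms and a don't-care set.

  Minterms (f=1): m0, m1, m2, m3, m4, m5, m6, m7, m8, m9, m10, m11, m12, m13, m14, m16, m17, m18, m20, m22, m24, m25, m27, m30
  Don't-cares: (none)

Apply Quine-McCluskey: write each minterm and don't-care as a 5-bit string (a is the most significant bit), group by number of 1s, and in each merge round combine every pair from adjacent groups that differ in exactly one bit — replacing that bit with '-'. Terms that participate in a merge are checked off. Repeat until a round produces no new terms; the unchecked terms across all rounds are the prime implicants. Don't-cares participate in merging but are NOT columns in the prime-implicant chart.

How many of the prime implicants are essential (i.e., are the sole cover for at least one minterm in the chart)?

size-2^0 implicants → 00000(✓)  00001(✓)  00010(✓)  00011(✓)  00100(✓)  00101(✓)  00110(✓)  00111(✓)  01000(✓)  01001(✓)  01010(✓)  01011(✓)  01100(✓)  01101(✓)  01110(✓)  10000(✓)  10001(✓)  10010(✓)  10100(✓)  10110(✓)  11000(✓)  11001(✓)  11011(✓)  11110(✓)
size-2^1 implicants → -0000(✓)  -0001(✓)  -0010(✓)  -0100(✓)  -0110(✓)  -1000(✓)  -1001(✓)  -1011(✓)  -1110(✓)  0-000(✓)  0-001(✓)  0-010(✓)  0-011(✓)  0-100(✓)  0-101(✓)  0-110(✓)  00-00(✓)  00-01(✓)  00-10(✓)  00-11(✓)  000-0(✓)  000-1(✓)  0000-(✓)  0001-(✓)  001-0(✓)  001-1(✓)  0010-(✓)  0011-(✓)  01-00(✓)  01-01(✓)  01-10(✓)  010-0(✓)  010-1(✓)  0100-(✓)  0101-(✓)  011-0(✓)  0110-(✓)  1-000(✓)  1-001(✓)  1-110(✓)  10-00(✓)  10-10(✓)  100-0(✓)  1000-(✓)  101-0(✓)  110-1(✓)  1100-(✓)
size-2^2 implicants → --000(✓)  --001(✓)  --110  -0-00(✓)  -0-10(✓)  -00-0(✓)  -000-(✓)  -01-0(✓)  -10-1  -100-(✓)  0--00(✓)  0--01(✓)  0--10(✓)  0-0-0(✓)  0-0-1(✓)  0-00-(✓)  0-01-(✓)  0-1-0(✓)  0-10-(✓)  00--0(✓)  00--1(✓)  00-0-(✓)  00-1-(✓)  000--(✓)  001--(✓)  01--0(✓)  01-0-(✓)  010--(✓)  1-00-(✓)  10--0(✓)
size-2^3 implicants → --00-  -0--0  0---0  0--0-  0-0--  00---
Unchecked terms (primes): --00-, --110, -0--0, -10-1, 0---0, 0--0-, 0-0--, 00---
Minterm coverage:
  m0 ⊆ --00-,-0--0,0---0,0--0-,0-0--,00---
  m1 ⊆ --00-,0--0-,0-0--,00---
  m2 ⊆ -0--0,0---0,0-0--,00---
  m3 ⊆ 0-0--,00---
  m4 ⊆ -0--0,0---0,0--0-,00---
  m5 ⊆ 0--0-,00---
  m6 ⊆ --110,-0--0,0---0,00---
  m7 ⊆ 00--- [E]
  m8 ⊆ --00-,0---0,0--0-,0-0--
  m9 ⊆ --00-,-10-1,0--0-,0-0--
  m10 ⊆ 0---0,0-0--
  m11 ⊆ -10-1,0-0--
  m12 ⊆ 0---0,0--0-
  m13 ⊆ 0--0- [E]
  m14 ⊆ --110,0---0
  m16 ⊆ --00-,-0--0
  m17 ⊆ --00- [E]
  m18 ⊆ -0--0 [E]
  m20 ⊆ -0--0 [E]
  m22 ⊆ --110,-0--0
  m24 ⊆ --00- [E]
  m25 ⊆ --00-,-10-1
  m27 ⊆ -10-1 [E]
  m30 ⊆ --110 [E]
E = {--00-, --110, -0--0, -10-1, 0--0-, 00---}

6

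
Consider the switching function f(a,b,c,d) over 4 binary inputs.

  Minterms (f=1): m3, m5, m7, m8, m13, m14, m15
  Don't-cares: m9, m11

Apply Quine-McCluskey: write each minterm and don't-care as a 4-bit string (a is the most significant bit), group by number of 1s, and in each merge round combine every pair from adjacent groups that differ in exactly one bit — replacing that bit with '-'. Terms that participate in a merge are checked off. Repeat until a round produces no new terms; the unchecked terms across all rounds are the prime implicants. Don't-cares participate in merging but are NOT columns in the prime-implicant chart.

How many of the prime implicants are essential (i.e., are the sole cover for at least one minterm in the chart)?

4

size-2^0 implicants → 0011(✓)  0101(✓)  0111(✓)  1000(✓)  1001(✓)  1011(✓)  1101(✓)  1110(✓)  1111(✓)
size-2^1 implicants → -011(✓)  -101(✓)  -111(✓)  0-11(✓)  01-1(✓)  1-01(✓)  1-11(✓)  10-1(✓)  100-  11-1(✓)  111-
size-2^2 implicants → --11  -1-1  1--1
Unchecked terms (primes): --11, -1-1, 1--1, 100-, 111-
Minterm coverage:
  m3 ⊆ --11 [E]
  m5 ⊆ -1-1 [E]
  m7 ⊆ --11,-1-1
  m8 ⊆ 100- [E]
  m13 ⊆ -1-1,1--1
  m14 ⊆ 111- [E]
  m15 ⊆ --11,-1-1,1--1,111-
E = {--11, -1-1, 100-, 111-}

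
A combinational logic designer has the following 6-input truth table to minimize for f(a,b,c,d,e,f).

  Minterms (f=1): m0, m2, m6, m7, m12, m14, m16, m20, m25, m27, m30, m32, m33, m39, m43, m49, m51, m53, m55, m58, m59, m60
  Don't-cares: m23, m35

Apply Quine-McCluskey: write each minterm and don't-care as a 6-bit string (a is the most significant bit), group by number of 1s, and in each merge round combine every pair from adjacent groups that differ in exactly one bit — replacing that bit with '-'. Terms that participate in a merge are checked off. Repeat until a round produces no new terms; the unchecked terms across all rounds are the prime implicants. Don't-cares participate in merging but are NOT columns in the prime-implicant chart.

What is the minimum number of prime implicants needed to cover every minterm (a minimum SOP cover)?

12

[col 0] 000000*, 000010*, 000110*, 000111*, 001100*, 001110*, 010000*, 010100*, 010111*, 011001*, 011011*, 011110*, 100000*, 100001*, 100011*, 100111*, 101011*, 110001*, 110011*, 110101*, 110111*, 111010*, 111011*, 111100
[col 1] -00000, -00111*, -10111*, -11011, 0-0000, 0-0111*, 0-1110, 00-110, 000-10, 0000-0, 00011-, 0011-0, 010-00, 0110-1, 1-0001*, 1-0011*, 1-0111*, 1-1011*, 10-011*, 100-11*, 1000-1*, 10000-, 11-011*, 110-01*, 110-11*, 1100-1*, 1101-1*, 11101-
[col 2] --0111, 1--011, 1-0-11, 1-00-1, 110--1
Prime implicants: --0111, -00000, -11011, 0-0000, 0-1110, 00-110, 000-10, 0000-0, 00011-, 0011-0, 010-00, 0110-1, 1--011, 1-0-11, 1-00-1, 10000-, 110--1, 11101-, 111100
PI chart (minterm → PIs covering it):
  0 | -00000,0-0000,0000-0
  2 | 000-10,0000-0
  6 | 00-110,000-10,00011-
  7 | --0111,00011-
  12 | 0011-0  (sole → essential)
  14 | 0-1110,00-110,0011-0
  16 | 0-0000,010-00
  20 | 010-00  (sole → essential)
  25 | 0110-1  (sole → essential)
  27 | -11011,0110-1
  30 | 0-1110  (sole → essential)
  32 | -00000,10000-
  33 | 1-00-1,10000-
  39 | --0111,1-0-11
  43 | 1--011  (sole → essential)
  49 | 1-00-1,110--1
  51 | 1--011,1-0-11,1-00-1,110--1
  53 | 110--1  (sole → essential)
  55 | --0111,1-0-11,110--1
  58 | 11101-  (sole → essential)
  59 | -11011,1--011,11101-
  60 | 111100  (sole → essential)
Essential prime implicants: 0-1110, 0011-0, 010-00, 0110-1, 1--011, 110--1, 11101-, 111100
Petrick residual → --0111, -00000, 000-10, 1-00-1
Minimum SOP uses 12 PIs: c'def + b'c'd'e'f' + a'cdef' + a'b'c'ef' + a'b'cdf' + a'bc'e'f' + a'bcd'f + ad'ef + ac'd'f + abc'f + abcd'e + abcde'f'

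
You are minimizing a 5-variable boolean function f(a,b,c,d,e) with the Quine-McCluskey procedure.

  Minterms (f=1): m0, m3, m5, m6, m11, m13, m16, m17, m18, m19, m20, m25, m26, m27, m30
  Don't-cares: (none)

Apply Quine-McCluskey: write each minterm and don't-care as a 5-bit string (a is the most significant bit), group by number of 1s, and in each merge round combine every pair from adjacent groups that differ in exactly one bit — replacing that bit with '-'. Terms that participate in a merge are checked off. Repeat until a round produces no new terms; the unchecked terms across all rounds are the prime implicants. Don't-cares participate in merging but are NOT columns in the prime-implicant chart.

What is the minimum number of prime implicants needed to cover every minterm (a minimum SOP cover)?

[col 0] 00000*, 00011*, 00101*, 00110, 01011*, 01101*, 10000*, 10001*, 10010*, 10011*, 10100*, 11001*, 11010*, 11011*, 11110*
[col 1] -0000, -0011*, -1011*, 0-011*, 0-101, 1-001*, 1-010*, 1-011*, 10-00, 100-0*, 100-1*, 1000-*, 1001-*, 11-10, 110-1*, 1101-*
[col 2] --011, 1-0-1, 1-01-, 100--
Prime implicants: --011, -0000, 0-101, 00110, 1-0-1, 1-01-, 10-00, 100--, 11-10
PI chart (minterm → PIs covering it):
  0 | -0000  (sole → essential)
  3 | --011  (sole → essential)
  5 | 0-101  (sole → essential)
  6 | 00110  (sole → essential)
  11 | --011  (sole → essential)
  13 | 0-101  (sole → essential)
  16 | -0000,10-00,100--
  17 | 1-0-1,100--
  18 | 1-01-,100--
  19 | --011,1-0-1,1-01-,100--
  20 | 10-00  (sole → essential)
  25 | 1-0-1  (sole → essential)
  26 | 1-01-,11-10
  27 | --011,1-0-1,1-01-
  30 | 11-10  (sole → essential)
Essential prime implicants: --011, -0000, 0-101, 00110, 1-0-1, 10-00, 11-10
Petrick residual → 1-01-
Minimum SOP uses 8 PIs: c'de + b'c'd'e' + a'cd'e + a'b'cde' + ac'e + ac'd + ab'd'e' + abde'

8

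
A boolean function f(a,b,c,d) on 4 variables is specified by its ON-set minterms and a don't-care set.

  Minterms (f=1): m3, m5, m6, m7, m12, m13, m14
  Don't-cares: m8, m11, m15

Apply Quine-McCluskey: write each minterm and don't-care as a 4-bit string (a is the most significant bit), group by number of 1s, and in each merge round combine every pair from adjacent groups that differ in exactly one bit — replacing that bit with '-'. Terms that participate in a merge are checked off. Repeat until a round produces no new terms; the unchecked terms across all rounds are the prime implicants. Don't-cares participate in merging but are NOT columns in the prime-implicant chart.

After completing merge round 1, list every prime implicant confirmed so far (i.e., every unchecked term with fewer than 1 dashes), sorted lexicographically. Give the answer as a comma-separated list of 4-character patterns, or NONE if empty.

size-2^0 implicants → 0011(✓)  0101(✓)  0110(✓)  0111(✓)  1000(✓)  1011(✓)  1100(✓)  1101(✓)  1110(✓)  1111(✓)
size-2^1 implicants → -011(✓)  -101(✓)  -110(✓)  -111(✓)  0-11(✓)  01-1(✓)  011-(✓)  1-00  1-11(✓)  11-0(✓)  11-1(✓)  110-(✓)  111-(✓)
size-2^2 implicants → --11  -1-1  -11-  11--
Unchecked terms (primes): --11, -1-1, -11-, 1-00, 11--

NONE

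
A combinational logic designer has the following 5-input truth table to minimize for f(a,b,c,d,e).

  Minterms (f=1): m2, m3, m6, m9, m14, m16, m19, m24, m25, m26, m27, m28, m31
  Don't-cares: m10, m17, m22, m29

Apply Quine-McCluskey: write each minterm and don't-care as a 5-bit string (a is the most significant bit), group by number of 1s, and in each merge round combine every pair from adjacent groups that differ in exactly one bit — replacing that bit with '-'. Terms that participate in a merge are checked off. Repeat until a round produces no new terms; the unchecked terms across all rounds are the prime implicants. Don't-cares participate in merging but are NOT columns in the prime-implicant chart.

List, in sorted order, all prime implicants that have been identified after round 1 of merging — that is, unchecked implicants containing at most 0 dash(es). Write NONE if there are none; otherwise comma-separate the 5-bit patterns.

[col 0] 00010*, 00011*, 00110*, 01001*, 01010*, 01110*, 10000*, 10001*, 10011*, 10110*, 11000*, 11001*, 11010*, 11011*, 11100*, 11101*, 11111*
[col 1] -0011, -0110, -1001, -1010, 0-010*, 0-110*, 00-10*, 0001-, 01-10*, 1-000*, 1-001*, 1-011*, 100-1*, 1000-*, 11-00*, 11-01*, 11-11*, 110-0*, 110-1*, 1100-*, 1101-*, 111-1*, 1110-*
[col 2] 0--10, 1-0-1, 1-00-, 11--1, 11-0-, 110--
Prime implicants: -0011, -0110, -1001, -1010, 0--10, 0001-, 1-0-1, 1-00-, 11--1, 11-0-, 110--

NONE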